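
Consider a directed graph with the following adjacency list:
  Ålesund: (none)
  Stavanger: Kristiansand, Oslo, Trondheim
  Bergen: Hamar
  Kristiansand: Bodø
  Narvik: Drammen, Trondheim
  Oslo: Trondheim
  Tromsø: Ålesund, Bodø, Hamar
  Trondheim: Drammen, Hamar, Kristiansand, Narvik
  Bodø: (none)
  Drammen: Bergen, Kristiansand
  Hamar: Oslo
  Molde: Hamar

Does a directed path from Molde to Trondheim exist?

Explore from Molde.
Distance 1: reach Hamar.
Distance 2: reach Oslo.
Distance 3: reach Trondheim.
Found Trondheim.

Yes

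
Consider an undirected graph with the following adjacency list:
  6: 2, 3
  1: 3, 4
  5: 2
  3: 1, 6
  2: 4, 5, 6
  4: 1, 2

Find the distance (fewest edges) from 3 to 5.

Distance 0: 3.
Distance 1: 1, 6.
Distance 2: 2, 4.
Distance 3: 5 — contains 5.

3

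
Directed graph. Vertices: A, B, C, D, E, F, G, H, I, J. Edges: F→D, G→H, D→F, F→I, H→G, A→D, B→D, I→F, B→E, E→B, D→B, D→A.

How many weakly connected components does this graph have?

From A: component {A, B, D, E, F, I}.
From C: component {C}.
From G: component {G, H}.
From J: component {J}.
That's 4 components.

4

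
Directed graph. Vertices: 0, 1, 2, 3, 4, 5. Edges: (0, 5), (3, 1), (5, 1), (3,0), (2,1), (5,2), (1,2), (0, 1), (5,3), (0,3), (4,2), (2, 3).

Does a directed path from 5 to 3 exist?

Yes

Explore from 5.
Distance 1: reach 1, 2, 3.
Found 3.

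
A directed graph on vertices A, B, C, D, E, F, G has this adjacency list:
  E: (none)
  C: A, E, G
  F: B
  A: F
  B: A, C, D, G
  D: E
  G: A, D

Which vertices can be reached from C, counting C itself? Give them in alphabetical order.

A, B, C, D, E, F, G

Start at C.
Its neighbours: A, E, G.
Then their neighbours: D, F.
Then next layer: B.
Every vertex is now reached.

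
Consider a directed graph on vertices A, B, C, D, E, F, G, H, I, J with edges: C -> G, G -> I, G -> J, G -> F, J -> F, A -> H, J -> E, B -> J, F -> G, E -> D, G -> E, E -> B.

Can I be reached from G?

Explore from G.
Distance 1: reach E, F, I, J.
Found I.

Yes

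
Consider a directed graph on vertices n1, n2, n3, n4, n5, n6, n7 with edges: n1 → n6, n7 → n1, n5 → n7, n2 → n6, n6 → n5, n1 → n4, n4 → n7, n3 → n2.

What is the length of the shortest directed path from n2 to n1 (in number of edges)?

Distance 0: n2.
Distance 1: n6.
Distance 2: n5.
Distance 3: n7.
Distance 4: n1 — contains n1.

4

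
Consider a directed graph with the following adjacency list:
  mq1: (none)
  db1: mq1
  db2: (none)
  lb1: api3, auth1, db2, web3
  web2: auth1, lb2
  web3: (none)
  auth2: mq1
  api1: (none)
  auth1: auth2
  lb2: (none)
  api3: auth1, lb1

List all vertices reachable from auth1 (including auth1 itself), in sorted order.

Start at auth1.
Its neighbours: auth2.
Then their neighbours: mq1.
Nothing further is reachable.

auth1, auth2, mq1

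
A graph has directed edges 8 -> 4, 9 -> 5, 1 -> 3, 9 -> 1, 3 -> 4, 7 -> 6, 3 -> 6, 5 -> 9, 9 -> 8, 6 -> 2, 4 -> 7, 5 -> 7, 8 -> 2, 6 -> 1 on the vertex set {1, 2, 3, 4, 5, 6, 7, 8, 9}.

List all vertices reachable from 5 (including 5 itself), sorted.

Start at 5.
Its neighbours: 7, 9.
Then their neighbours: 1, 6, 8.
Then next layer: 2, 3, 4.
Every vertex is now reached.

1, 2, 3, 4, 5, 6, 7, 8, 9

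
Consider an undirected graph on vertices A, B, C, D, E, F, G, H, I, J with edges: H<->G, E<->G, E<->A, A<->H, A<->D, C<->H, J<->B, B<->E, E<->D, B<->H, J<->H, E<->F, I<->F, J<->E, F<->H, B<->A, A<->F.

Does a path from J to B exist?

Yes

Explore from J.
Distance 1: reach B, E, H.
Found B.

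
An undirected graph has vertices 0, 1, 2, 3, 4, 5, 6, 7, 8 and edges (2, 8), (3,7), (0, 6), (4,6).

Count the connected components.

From 0: component {0, 4, 6}.
From 1: component {1}.
From 2: component {2, 8}.
From 3: component {3, 7}.
From 5: component {5}.
That's 5 components.

5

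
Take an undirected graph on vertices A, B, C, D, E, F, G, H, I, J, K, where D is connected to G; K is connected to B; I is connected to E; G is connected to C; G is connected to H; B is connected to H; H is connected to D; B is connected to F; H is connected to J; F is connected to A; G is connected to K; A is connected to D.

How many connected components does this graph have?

2

From A: component {A, B, C, D, F, G, H, J, K}.
From E: component {E, I}.
That's 2 components.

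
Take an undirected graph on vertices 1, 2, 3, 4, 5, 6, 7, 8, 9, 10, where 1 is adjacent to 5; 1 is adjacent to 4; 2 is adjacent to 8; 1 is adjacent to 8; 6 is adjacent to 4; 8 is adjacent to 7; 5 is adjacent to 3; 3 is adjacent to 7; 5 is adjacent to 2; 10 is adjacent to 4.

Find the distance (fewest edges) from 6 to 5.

3

Distance 0: 6.
Distance 1: 4.
Distance 2: 1, 10.
Distance 3: 5, 8 — contains 5.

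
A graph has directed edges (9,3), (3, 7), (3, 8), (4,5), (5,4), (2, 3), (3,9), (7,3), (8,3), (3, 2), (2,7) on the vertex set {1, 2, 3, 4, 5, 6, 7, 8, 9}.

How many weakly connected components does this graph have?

From 1: component {1}.
From 2: component {2, 3, 7, 8, 9}.
From 4: component {4, 5}.
From 6: component {6}.
That's 4 components.

4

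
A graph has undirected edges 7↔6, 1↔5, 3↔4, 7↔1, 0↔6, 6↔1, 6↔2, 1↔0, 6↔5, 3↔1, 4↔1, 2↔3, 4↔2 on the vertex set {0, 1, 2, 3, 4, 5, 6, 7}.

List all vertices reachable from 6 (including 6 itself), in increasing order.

Start at 6.
Its neighbours: 0, 1, 2, 5, 7.
Then their neighbours: 3, 4.
Every vertex is now reached.

0, 1, 2, 3, 4, 5, 6, 7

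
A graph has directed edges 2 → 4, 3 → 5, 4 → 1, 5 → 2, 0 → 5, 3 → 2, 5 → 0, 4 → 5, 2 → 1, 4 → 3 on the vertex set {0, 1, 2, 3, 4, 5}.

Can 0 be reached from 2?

Explore from 2.
Distance 1: reach 1, 4.
Distance 2: reach 3, 5.
Distance 3: reach 0.
Found 0.

Yes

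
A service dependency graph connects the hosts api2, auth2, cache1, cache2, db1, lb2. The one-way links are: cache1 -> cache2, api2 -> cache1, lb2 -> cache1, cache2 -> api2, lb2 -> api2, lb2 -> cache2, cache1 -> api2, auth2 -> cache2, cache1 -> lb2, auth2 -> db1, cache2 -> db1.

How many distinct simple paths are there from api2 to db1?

2

api2→cache1→cache2→db1
api2→cache1→lb2→cache2→db1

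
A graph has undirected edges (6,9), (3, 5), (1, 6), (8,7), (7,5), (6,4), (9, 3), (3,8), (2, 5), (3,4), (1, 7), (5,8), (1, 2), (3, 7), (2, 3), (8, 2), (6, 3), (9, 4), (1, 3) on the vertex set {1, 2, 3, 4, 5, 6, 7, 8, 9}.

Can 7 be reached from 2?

Explore from 2.
Distance 1: reach 1, 3, 5, 8.
Distance 2: reach 4, 6, 7, 9.
Found 7.

Yes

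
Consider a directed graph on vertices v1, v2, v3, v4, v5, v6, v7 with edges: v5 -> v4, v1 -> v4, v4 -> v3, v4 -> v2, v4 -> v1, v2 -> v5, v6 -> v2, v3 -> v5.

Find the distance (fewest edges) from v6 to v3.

Distance 0: v6.
Distance 1: v2.
Distance 2: v5.
Distance 3: v4.
Distance 4: v1, v3 — contains v3.

4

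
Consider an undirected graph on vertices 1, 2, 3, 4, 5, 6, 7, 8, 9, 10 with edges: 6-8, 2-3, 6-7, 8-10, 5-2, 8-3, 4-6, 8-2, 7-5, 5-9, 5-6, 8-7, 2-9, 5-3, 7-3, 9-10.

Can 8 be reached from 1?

1 has no edges, so nothing is reachable from it.

No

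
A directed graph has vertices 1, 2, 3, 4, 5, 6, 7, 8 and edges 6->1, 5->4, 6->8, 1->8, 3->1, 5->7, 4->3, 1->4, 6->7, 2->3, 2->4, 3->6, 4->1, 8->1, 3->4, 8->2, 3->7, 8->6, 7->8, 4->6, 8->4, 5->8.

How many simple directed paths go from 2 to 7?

12

2→3→1→4→6→7
2→3→1→8→4→6→7
2→3→1→8→6→7
2→3→4→1→8→6→7
2→3→4→6→7
2→3→6→7
2→3→7
2→4→1→8→6→7
2→4→3→1→8→6→7
2→4→3→6→7
2→4→3→7
2→4→6→7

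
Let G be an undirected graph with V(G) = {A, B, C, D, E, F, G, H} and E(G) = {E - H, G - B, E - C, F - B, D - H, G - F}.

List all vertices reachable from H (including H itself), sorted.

C, D, E, H

Start at H.
Its neighbours: D, E.
Then their neighbours: C.
Nothing further is reachable.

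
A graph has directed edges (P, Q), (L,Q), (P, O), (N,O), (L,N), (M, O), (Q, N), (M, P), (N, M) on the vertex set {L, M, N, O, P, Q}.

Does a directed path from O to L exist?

O has no outgoing edges, so nothing is reachable from it.

No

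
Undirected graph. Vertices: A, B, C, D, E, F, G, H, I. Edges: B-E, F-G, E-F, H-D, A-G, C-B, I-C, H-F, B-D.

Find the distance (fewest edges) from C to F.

Distance 0: C.
Distance 1: B, I.
Distance 2: D, E.
Distance 3: F, H — contains F.

3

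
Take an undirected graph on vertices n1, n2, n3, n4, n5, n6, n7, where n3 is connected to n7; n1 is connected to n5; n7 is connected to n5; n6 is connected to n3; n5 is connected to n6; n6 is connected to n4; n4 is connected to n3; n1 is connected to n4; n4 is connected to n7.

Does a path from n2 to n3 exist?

No

n2 has no edges, so nothing is reachable from it.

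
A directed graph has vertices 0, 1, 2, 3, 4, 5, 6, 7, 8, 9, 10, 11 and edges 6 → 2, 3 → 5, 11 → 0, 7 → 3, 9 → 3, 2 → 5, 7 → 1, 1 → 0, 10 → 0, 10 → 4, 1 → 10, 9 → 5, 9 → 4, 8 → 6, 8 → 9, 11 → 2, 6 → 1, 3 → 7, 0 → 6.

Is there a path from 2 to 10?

No

Explore from 2.
Distance 1: reach 5.
The search from 2 is exhausted; no directed path reaches 10.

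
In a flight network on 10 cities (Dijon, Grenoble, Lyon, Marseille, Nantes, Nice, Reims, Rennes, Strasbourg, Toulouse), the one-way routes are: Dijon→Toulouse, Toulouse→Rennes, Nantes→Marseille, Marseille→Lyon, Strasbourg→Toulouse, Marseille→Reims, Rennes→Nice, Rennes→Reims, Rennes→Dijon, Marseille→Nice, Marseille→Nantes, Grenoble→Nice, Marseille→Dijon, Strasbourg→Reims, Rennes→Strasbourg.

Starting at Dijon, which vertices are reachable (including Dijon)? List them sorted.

Dijon, Nice, Reims, Rennes, Strasbourg, Toulouse

Start at Dijon.
Its neighbours: Toulouse.
Then their neighbours: Rennes.
Then next layer: Nice, Reims, Strasbourg.
Nothing further is reachable.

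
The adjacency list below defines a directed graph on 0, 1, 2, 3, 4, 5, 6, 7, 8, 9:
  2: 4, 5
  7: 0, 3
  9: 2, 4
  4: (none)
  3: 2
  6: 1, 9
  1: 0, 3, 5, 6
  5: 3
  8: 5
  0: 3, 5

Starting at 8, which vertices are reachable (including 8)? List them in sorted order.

Start at 8.
Its neighbours: 5.
Then their neighbours: 3.
Then next layer: 2.
Then next layer: 4.
Nothing further is reachable.

2, 3, 4, 5, 8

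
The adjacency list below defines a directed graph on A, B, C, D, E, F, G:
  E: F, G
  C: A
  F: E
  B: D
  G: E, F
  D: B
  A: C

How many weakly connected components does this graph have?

3

From A: component {A, C}.
From B: component {B, D}.
From E: component {E, F, G}.
That's 3 components.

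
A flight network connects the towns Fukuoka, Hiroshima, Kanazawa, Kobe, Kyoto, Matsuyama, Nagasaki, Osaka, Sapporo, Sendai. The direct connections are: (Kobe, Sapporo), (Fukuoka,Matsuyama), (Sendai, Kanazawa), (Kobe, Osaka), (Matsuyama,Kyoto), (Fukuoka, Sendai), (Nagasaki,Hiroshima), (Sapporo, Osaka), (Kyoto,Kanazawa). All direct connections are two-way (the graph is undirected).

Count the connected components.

From Fukuoka: component {Fukuoka, Kanazawa, Kyoto, Matsuyama, Sendai}.
From Hiroshima: component {Hiroshima, Nagasaki}.
From Kobe: component {Kobe, Osaka, Sapporo}.
That's 3 components.

3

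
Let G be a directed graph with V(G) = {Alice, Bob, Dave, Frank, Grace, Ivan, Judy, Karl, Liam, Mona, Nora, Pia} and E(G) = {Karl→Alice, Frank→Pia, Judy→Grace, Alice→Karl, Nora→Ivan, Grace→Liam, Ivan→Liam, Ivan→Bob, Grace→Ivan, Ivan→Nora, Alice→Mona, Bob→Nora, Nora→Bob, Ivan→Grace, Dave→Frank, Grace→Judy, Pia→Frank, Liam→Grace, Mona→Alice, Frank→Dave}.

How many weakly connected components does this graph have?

From Alice: component {Alice, Karl, Mona}.
From Bob: component {Bob, Grace, Ivan, Judy, Liam, Nora}.
From Dave: component {Dave, Frank, Pia}.
That's 3 components.

3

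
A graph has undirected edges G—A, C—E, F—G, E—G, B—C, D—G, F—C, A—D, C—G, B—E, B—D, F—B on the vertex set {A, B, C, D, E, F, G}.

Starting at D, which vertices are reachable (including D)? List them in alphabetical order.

A, B, C, D, E, F, G

Start at D.
Its neighbours: A, B, G.
Then their neighbours: C, E, F.
Every vertex is now reached.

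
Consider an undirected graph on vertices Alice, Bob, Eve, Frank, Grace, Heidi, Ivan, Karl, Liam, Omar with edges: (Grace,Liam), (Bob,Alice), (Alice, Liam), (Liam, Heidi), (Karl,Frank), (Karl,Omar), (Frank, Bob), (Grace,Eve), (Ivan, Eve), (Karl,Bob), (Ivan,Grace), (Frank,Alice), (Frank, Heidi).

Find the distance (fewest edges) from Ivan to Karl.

5

Distance 0: Ivan.
Distance 1: Eve, Grace.
Distance 2: Liam.
Distance 3: Alice, Heidi.
Distance 4: Bob, Frank.
Distance 5: Karl — contains Karl.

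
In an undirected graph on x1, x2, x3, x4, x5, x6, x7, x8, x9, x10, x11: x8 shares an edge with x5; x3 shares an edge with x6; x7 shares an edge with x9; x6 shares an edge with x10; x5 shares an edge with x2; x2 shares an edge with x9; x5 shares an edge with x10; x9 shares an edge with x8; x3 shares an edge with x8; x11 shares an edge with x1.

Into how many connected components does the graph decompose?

3

From x1: component {x1, x11}.
From x2: component {x2, x3, x5, x6, x7, x8, x9, x10}.
From x4: component {x4}.
That's 3 components.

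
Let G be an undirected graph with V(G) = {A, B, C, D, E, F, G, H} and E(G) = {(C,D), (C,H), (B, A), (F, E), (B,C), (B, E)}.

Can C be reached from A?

Yes

Explore from A.
Distance 1: reach B.
Distance 2: reach C, E.
Found C.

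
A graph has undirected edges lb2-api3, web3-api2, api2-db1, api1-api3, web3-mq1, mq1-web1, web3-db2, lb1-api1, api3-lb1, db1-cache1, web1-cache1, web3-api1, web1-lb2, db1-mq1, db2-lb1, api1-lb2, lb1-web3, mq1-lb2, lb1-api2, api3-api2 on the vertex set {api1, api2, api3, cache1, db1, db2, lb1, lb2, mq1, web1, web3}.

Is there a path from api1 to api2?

Yes

Explore from api1.
Distance 1: reach api3, lb1, lb2, web3.
Distance 2: reach api2, db2, mq1, web1.
Found api2.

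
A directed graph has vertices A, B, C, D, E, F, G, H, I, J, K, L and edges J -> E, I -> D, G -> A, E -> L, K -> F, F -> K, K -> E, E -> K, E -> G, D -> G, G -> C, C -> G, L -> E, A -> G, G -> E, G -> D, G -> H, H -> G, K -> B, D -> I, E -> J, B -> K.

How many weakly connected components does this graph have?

1

From A: component {A, B, C, D, E, F, G, H, I, J, K, L}.
That's 1 component.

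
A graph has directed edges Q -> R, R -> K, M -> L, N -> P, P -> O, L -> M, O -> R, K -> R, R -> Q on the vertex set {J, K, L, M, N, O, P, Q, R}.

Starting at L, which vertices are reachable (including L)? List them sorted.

Start at L.
Its neighbours: M.
Nothing further is reachable.

L, M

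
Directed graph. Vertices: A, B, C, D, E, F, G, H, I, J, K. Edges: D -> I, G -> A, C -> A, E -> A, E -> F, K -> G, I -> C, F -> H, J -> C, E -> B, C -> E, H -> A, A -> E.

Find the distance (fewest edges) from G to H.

Distance 0: G.
Distance 1: A.
Distance 2: E.
Distance 3: B, F.
Distance 4: H — contains H.

4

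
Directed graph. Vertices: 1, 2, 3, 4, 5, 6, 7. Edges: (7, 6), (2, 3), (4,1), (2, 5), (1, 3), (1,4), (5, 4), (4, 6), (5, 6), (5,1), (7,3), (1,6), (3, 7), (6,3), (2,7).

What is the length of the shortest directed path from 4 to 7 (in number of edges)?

3

Distance 0: 4.
Distance 1: 1, 6.
Distance 2: 3.
Distance 3: 7 — contains 7.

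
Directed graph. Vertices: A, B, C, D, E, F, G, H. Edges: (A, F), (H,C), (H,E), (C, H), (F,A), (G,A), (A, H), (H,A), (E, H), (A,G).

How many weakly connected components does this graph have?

3

From A: component {A, C, E, F, G, H}.
From B: component {B}.
From D: component {D}.
That's 3 components.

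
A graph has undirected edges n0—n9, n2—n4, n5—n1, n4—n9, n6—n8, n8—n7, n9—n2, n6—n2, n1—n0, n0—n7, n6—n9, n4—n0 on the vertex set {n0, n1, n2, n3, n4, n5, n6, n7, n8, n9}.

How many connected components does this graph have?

2

From n0: component {n0, n1, n2, n4, n5, n6, n7, n8, n9}.
From n3: component {n3}.
That's 2 components.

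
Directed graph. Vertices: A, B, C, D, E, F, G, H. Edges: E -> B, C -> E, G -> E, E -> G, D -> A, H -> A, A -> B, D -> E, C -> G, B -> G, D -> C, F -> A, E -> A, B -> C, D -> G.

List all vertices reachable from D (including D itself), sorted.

A, B, C, D, E, G

Start at D.
Its neighbours: A, C, E, G.
Then their neighbours: B.
Nothing further is reachable.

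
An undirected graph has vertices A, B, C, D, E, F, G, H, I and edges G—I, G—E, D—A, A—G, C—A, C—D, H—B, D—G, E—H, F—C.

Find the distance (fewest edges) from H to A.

Distance 0: H.
Distance 1: B, E.
Distance 2: G.
Distance 3: A, D, I — contains A.

3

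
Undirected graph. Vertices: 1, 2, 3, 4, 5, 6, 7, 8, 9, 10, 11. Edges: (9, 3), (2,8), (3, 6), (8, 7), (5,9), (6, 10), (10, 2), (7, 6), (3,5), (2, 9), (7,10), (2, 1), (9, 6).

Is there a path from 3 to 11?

No

Explore from 3.
Distance 1: reach 5, 6, 9.
Distance 2: reach 2, 7, 10.
Distance 3: reach 1, 8.
The search is exhausted without reaching 11; it lies in a different component.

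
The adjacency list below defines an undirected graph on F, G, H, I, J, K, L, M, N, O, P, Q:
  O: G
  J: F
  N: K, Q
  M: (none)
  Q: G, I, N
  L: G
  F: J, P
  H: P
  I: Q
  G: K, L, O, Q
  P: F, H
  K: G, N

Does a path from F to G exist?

Explore from F.
Distance 1: reach J, P.
Distance 2: reach H.
The search is exhausted without reaching G; it lies in a different component.

No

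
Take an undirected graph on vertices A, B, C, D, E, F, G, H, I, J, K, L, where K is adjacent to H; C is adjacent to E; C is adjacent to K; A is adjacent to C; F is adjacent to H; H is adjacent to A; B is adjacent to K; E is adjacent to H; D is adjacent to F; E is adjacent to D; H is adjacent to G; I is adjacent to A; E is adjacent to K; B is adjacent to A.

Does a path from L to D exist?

L has no edges, so nothing is reachable from it.

No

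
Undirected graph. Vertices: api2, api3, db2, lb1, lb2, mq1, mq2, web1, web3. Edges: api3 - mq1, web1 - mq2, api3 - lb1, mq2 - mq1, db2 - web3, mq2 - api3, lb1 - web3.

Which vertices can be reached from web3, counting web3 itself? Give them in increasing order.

Start at web3.
Its neighbours: db2, lb1.
Then their neighbours: api3.
Then next layer: mq1, mq2.
Then next layer: web1.
Nothing further is reachable.

api3, db2, lb1, mq1, mq2, web1, web3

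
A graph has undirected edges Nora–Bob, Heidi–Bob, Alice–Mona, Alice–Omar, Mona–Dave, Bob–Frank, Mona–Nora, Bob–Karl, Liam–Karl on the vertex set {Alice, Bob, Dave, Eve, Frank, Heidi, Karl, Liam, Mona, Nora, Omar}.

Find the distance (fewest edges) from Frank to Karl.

2

Distance 0: Frank.
Distance 1: Bob.
Distance 2: Heidi, Karl, Nora — contains Karl.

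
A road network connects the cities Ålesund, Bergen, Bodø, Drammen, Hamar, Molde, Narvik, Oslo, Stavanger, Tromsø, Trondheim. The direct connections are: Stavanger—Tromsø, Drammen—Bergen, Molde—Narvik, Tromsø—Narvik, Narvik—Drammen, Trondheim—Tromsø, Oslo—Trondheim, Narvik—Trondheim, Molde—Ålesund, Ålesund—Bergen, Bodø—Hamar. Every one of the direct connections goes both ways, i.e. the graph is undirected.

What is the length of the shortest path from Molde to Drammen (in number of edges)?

2

Distance 0: Molde.
Distance 1: Ålesund, Narvik.
Distance 2: Bergen, Drammen, Tromsø, Trondheim — contains Drammen.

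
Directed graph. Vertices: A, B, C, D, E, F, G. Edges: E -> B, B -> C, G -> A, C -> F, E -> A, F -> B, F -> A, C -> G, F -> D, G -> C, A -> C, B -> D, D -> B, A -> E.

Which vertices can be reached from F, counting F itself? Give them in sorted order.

Start at F.
Its neighbours: A, B, D.
Then their neighbours: C, E.
Then next layer: G.
Every vertex is now reached.

A, B, C, D, E, F, G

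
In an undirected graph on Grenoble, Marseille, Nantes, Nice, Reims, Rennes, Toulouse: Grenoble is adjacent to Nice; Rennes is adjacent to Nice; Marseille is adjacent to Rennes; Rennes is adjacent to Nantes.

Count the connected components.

From Grenoble: component {Grenoble, Marseille, Nantes, Nice, Rennes}.
From Reims: component {Reims}.
From Toulouse: component {Toulouse}.
That's 3 components.

3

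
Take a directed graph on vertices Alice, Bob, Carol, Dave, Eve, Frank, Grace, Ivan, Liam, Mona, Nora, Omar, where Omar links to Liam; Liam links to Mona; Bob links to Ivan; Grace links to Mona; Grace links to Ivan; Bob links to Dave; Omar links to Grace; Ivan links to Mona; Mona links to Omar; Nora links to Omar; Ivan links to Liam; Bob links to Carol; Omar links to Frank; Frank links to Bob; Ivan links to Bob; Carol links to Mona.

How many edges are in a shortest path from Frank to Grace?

Distance 0: Frank.
Distance 1: Bob.
Distance 2: Carol, Dave, Ivan.
Distance 3: Liam, Mona.
Distance 4: Omar.
Distance 5: Grace — contains Grace.

5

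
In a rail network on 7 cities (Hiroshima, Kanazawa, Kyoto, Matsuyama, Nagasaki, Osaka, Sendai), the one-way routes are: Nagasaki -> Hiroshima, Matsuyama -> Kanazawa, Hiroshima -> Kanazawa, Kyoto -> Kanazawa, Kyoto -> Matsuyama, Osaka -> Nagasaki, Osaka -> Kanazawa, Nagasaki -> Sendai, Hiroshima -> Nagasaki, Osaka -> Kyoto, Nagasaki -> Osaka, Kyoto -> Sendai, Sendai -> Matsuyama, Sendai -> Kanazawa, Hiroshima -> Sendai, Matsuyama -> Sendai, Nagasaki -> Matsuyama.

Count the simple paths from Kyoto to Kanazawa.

5

Kyoto→Kanazawa
Kyoto→Matsuyama→Kanazawa
Kyoto→Matsuyama→Sendai→Kanazawa
Kyoto→Sendai→Kanazawa
Kyoto→Sendai→Matsuyama→Kanazawa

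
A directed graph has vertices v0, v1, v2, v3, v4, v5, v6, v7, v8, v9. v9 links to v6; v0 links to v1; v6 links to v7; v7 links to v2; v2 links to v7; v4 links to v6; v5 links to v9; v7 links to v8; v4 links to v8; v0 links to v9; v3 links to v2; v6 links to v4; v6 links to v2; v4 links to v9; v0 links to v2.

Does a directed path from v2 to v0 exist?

Explore from v2.
Distance 1: reach v7.
Distance 2: reach v8.
The search from v2 is exhausted; no directed path reaches v0.

No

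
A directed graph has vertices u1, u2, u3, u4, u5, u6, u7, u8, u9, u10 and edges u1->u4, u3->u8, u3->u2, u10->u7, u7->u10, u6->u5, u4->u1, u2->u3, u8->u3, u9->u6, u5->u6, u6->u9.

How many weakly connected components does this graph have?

From u1: component {u1, u4}.
From u2: component {u2, u3, u8}.
From u5: component {u5, u6, u9}.
From u7: component {u7, u10}.
That's 4 components.

4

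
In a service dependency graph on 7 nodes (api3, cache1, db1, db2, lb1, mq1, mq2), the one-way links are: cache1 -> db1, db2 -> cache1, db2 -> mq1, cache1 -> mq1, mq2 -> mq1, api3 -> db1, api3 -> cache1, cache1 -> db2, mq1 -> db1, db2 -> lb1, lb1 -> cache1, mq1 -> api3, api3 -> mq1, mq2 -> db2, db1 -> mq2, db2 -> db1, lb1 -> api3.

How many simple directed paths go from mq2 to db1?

18

mq2→db2→cache1→db1
mq2→db2→cache1→mq1→api3→db1
mq2→db2→cache1→mq1→db1
mq2→db2→db1
mq2→db2→lb1→api3→cache1→db1
mq2→db2→lb1→api3→cache1→mq1→db1
mq2→db2→lb1→api3→db1
mq2→db2→lb1→api3→mq1→db1
... and 10 more.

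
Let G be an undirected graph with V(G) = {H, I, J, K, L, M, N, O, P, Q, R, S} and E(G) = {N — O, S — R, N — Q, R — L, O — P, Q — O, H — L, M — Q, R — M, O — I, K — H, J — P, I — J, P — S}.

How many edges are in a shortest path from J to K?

Distance 0: J.
Distance 1: I, P.
Distance 2: O, S.
Distance 3: N, Q, R.
Distance 4: L, M.
Distance 5: H.
Distance 6: K — contains K.

6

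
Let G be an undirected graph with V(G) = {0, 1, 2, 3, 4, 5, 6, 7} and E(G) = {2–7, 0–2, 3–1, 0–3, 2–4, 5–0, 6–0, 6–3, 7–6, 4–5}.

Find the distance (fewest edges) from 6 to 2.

2

Distance 0: 6.
Distance 1: 0, 3, 7.
Distance 2: 1, 2, 5 — contains 2.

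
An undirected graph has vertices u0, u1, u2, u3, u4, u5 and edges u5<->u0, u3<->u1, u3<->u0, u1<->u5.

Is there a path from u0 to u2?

No

Explore from u0.
Distance 1: reach u3, u5.
Distance 2: reach u1.
The search is exhausted without reaching u2; it lies in a different component.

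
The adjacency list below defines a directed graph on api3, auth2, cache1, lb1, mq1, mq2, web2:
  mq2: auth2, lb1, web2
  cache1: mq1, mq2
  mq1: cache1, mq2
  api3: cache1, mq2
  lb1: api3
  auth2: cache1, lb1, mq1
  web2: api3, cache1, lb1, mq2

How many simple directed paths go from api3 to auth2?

api3→cache1→mq1→mq2→auth2
api3→cache1→mq2→auth2
api3→mq2→auth2

3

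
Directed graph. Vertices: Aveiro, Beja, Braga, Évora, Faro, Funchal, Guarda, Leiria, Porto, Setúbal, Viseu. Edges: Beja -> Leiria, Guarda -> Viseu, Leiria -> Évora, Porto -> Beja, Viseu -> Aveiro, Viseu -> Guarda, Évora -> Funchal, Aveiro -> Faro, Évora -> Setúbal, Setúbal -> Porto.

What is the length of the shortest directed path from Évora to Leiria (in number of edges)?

4

Distance 0: Évora.
Distance 1: Funchal, Setúbal.
Distance 2: Porto.
Distance 3: Beja.
Distance 4: Leiria — contains Leiria.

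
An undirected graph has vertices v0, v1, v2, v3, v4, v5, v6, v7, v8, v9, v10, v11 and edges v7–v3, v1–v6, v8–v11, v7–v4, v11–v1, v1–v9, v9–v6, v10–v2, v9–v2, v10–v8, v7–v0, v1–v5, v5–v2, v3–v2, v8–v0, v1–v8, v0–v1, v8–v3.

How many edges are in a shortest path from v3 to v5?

Distance 0: v3.
Distance 1: v2, v7, v8.
Distance 2: v0, v1, v4, v5, v9, v10, v11 — contains v5.

2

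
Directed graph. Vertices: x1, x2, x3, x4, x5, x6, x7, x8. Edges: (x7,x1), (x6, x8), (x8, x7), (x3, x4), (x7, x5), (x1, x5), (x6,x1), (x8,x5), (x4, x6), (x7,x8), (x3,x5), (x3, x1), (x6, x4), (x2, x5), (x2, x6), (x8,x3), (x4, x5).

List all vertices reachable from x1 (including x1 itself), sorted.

Start at x1.
Its neighbours: x5.
Nothing further is reachable.

x1, x5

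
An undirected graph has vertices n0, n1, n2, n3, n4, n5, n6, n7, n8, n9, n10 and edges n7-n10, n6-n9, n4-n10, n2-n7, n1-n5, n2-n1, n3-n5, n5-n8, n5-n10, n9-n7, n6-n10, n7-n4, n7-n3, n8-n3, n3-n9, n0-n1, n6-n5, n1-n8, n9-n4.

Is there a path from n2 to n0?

Explore from n2.
Distance 1: reach n1, n7.
Distance 2: reach n0, n3, n4, n5, n8, n9, n10.
Found n0.

Yes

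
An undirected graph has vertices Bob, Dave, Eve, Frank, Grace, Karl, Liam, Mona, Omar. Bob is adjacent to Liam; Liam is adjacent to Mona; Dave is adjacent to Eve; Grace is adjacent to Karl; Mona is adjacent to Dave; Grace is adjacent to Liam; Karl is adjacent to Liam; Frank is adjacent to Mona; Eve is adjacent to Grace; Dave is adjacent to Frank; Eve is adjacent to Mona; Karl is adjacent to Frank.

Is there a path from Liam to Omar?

No

Explore from Liam.
Distance 1: reach Bob, Grace, Karl, Mona.
Distance 2: reach Dave, Eve, Frank.
The search is exhausted without reaching Omar; it lies in a different component.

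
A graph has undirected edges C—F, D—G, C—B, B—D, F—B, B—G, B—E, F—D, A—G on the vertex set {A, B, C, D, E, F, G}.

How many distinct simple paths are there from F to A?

F–B–D–G–A
F–B–G–A
F–C–B–D–G–A
F–C–B–G–A
F–D–B–G–A
F–D–G–A

6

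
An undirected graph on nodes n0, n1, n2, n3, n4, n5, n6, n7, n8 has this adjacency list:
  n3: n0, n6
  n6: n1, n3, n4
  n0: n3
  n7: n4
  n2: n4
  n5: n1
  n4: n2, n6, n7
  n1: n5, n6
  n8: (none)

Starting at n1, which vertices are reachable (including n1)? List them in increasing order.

Start at n1.
Its neighbours: n5, n6.
Then their neighbours: n3, n4.
Then next layer: n0, n2, n7.
Nothing further is reachable.

n0, n1, n2, n3, n4, n5, n6, n7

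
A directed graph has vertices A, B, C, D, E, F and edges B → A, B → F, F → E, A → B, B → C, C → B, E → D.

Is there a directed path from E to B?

No

Explore from E.
Distance 1: reach D.
The search from E is exhausted; no directed path reaches B.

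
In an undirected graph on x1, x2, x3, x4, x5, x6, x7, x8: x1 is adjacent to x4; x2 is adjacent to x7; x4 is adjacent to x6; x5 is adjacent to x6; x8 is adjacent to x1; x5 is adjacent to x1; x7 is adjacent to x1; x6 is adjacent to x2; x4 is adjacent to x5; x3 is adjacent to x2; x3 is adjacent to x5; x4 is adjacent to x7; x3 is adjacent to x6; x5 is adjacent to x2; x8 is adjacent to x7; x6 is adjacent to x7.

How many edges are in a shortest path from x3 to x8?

Distance 0: x3.
Distance 1: x2, x5, x6.
Distance 2: x1, x4, x7.
Distance 3: x8 — contains x8.

3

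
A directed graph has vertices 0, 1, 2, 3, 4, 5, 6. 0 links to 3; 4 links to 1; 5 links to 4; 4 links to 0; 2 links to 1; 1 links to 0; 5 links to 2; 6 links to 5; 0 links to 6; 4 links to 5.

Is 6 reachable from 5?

Yes

Explore from 5.
Distance 1: reach 2, 4.
Distance 2: reach 0, 1.
Distance 3: reach 3, 6.
Found 6.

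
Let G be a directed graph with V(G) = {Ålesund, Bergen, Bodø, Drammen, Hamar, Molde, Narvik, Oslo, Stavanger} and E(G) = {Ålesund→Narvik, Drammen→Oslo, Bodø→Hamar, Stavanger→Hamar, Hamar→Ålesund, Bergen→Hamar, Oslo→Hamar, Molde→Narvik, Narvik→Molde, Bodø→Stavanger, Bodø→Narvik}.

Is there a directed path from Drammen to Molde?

Explore from Drammen.
Distance 1: reach Oslo.
Distance 2: reach Hamar.
Distance 3: reach Ålesund.
Distance 4: reach Narvik.
Distance 5: reach Molde.
Found Molde.

Yes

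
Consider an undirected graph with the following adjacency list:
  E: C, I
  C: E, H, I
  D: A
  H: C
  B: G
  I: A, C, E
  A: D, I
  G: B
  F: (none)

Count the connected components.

From A: component {A, C, D, E, H, I}.
From B: component {B, G}.
From F: component {F}.
That's 3 components.

3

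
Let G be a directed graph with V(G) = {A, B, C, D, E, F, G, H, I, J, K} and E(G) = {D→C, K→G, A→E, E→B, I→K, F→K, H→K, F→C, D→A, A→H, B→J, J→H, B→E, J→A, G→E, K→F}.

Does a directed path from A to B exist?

Explore from A.
Distance 1: reach E, H.
Distance 2: reach B, K.
Found B.

Yes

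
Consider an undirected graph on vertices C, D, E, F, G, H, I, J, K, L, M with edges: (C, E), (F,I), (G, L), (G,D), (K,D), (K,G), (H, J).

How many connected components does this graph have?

From C: component {C, E}.
From D: component {D, G, K, L}.
From F: component {F, I}.
From H: component {H, J}.
From M: component {M}.
That's 5 components.

5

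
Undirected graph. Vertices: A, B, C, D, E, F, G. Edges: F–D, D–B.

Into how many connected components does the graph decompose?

5

From A: component {A}.
From B: component {B, D, F}.
From C: component {C}.
From E: component {E}.
From G: component {G}.
That's 5 components.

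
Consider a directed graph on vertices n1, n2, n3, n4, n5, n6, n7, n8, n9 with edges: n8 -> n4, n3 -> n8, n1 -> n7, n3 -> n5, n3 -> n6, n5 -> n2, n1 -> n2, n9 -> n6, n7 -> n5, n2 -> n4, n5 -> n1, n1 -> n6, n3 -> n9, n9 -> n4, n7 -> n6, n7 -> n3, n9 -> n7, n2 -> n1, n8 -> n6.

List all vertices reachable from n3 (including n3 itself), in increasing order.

n1, n2, n3, n4, n5, n6, n7, n8, n9

Start at n3.
Its neighbours: n5, n6, n8, n9.
Then their neighbours: n1, n2, n4, n7.
Every vertex is now reached.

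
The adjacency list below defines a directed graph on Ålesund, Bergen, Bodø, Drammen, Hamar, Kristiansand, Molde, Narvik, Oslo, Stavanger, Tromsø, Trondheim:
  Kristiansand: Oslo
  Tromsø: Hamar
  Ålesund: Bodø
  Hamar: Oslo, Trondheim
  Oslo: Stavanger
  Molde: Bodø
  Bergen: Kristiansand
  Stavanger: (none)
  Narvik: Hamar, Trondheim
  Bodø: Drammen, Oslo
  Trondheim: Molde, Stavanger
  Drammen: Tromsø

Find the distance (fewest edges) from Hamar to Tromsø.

5

Distance 0: Hamar.
Distance 1: Oslo, Trondheim.
Distance 2: Molde, Stavanger.
Distance 3: Bodø.
Distance 4: Drammen.
Distance 5: Tromsø — contains Tromsø.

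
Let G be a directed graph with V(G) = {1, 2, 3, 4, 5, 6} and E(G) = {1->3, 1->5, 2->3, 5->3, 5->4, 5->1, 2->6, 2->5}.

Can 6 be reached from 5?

Explore from 5.
Distance 1: reach 1, 3, 4.
The search from 5 is exhausted; no directed path reaches 6.

No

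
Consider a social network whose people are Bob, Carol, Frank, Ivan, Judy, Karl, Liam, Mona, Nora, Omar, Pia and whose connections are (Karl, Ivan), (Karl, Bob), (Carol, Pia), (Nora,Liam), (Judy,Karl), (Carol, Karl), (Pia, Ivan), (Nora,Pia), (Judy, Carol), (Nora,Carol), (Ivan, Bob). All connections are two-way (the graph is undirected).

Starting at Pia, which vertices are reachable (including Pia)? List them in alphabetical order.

Start at Pia.
Its neighbours: Carol, Ivan, Nora.
Then their neighbours: Bob, Judy, Karl, Liam.
Nothing further is reachable.

Bob, Carol, Ivan, Judy, Karl, Liam, Nora, Pia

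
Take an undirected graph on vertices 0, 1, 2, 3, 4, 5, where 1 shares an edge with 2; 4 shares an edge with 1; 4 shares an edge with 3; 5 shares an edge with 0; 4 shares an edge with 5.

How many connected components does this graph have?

1

From 0: component {0, 1, 2, 3, 4, 5}.
That's 1 component.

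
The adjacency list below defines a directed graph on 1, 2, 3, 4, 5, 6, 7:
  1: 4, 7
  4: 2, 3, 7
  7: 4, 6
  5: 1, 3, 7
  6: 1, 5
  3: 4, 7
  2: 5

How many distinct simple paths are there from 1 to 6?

5

1→4→2→5→3→7→6
1→4→2→5→7→6
1→4→3→7→6
1→4→7→6
1→7→6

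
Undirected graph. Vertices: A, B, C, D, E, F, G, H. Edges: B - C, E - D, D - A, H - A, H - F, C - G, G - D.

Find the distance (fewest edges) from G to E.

2

Distance 0: G.
Distance 1: C, D.
Distance 2: A, B, E — contains E.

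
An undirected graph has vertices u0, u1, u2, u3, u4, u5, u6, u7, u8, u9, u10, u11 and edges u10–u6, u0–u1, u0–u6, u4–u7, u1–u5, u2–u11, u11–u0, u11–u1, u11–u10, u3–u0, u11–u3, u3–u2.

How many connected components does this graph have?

From u0: component {u0, u1, u2, u3, u5, u6, u10, u11}.
From u4: component {u4, u7}.
From u8: component {u8}.
From u9: component {u9}.
That's 4 components.

4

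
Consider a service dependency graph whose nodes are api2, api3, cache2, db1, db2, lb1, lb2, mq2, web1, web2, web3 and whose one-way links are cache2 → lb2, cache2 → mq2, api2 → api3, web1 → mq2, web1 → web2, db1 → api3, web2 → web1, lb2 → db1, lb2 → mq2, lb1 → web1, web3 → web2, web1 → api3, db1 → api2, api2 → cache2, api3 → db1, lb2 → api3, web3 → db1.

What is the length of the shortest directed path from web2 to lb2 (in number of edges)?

6

Distance 0: web2.
Distance 1: web1.
Distance 2: api3, mq2.
Distance 3: db1.
Distance 4: api2.
Distance 5: cache2.
Distance 6: lb2 — contains lb2.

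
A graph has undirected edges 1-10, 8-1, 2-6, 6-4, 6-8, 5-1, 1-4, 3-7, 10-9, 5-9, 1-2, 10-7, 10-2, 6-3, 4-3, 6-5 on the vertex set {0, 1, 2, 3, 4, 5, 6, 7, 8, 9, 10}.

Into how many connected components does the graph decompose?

From 0: component {0}.
From 1: component {1, 2, 3, 4, 5, 6, 7, 8, 9, 10}.
That's 2 components.

2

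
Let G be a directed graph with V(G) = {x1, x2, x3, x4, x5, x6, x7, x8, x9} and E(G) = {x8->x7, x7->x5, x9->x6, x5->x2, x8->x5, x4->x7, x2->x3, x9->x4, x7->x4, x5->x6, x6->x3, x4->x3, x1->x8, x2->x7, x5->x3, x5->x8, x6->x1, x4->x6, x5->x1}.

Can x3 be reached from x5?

Explore from x5.
Distance 1: reach x1, x2, x3, x6, x8.
Found x3.

Yes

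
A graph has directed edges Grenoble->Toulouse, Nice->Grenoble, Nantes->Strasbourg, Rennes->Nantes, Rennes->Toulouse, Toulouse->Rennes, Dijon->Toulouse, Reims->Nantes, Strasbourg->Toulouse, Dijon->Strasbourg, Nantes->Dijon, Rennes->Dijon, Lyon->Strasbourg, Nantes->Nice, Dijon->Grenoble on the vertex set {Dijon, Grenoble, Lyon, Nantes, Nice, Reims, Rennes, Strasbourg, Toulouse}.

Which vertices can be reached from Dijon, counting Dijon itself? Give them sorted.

Start at Dijon.
Its neighbours: Grenoble, Strasbourg, Toulouse.
Then their neighbours: Rennes.
Then next layer: Nantes.
Then next layer: Nice.
Nothing further is reachable.

Dijon, Grenoble, Nantes, Nice, Rennes, Strasbourg, Toulouse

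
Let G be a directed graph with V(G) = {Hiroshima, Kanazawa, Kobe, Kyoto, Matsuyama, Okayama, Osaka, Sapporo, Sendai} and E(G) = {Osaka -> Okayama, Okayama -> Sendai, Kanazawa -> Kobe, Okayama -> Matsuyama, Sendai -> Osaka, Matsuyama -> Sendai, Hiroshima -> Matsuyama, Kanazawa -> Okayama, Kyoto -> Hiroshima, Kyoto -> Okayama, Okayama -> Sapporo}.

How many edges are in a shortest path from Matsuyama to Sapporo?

4

Distance 0: Matsuyama.
Distance 1: Sendai.
Distance 2: Osaka.
Distance 3: Okayama.
Distance 4: Sapporo — contains Sapporo.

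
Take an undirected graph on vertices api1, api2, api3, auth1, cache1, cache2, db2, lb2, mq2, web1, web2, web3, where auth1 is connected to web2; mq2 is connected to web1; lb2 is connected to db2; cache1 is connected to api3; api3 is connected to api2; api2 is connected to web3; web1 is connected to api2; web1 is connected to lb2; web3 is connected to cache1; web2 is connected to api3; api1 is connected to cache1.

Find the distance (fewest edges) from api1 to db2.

Distance 0: api1.
Distance 1: cache1.
Distance 2: api3, web3.
Distance 3: api2, web2.
Distance 4: auth1, web1.
Distance 5: lb2, mq2.
Distance 6: db2 — contains db2.

6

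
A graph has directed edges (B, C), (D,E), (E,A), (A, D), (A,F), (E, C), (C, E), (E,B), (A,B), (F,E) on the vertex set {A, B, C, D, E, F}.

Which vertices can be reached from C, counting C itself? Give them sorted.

Start at C.
Its neighbours: E.
Then their neighbours: A, B.
Then next layer: D, F.
Every vertex is now reached.

A, B, C, D, E, F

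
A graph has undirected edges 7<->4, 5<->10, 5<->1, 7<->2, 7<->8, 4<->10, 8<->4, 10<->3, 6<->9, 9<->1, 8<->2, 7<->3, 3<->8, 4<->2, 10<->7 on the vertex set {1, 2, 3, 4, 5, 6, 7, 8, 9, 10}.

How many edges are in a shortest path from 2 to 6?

6

Distance 0: 2.
Distance 1: 4, 7, 8.
Distance 2: 3, 10.
Distance 3: 5.
Distance 4: 1.
Distance 5: 9.
Distance 6: 6 — contains 6.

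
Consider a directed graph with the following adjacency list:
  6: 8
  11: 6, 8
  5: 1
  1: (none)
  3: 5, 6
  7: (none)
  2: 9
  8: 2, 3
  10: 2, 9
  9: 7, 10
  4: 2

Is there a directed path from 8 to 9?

Yes

Explore from 8.
Distance 1: reach 2, 3.
Distance 2: reach 5, 6, 9.
Found 9.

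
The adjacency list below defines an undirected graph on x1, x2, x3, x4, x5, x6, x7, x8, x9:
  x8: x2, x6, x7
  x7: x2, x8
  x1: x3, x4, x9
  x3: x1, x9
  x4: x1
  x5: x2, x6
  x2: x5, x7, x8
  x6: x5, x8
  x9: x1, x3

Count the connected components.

From x1: component {x1, x3, x4, x9}.
From x2: component {x2, x5, x6, x7, x8}.
That's 2 components.

2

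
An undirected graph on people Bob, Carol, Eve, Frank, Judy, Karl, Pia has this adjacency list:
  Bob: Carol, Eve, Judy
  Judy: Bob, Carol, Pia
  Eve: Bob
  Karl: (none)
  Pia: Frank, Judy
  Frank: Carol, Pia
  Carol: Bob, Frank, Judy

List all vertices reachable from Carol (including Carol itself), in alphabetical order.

Bob, Carol, Eve, Frank, Judy, Pia

Start at Carol.
Its neighbours: Bob, Frank, Judy.
Then their neighbours: Eve, Pia.
Nothing further is reachable.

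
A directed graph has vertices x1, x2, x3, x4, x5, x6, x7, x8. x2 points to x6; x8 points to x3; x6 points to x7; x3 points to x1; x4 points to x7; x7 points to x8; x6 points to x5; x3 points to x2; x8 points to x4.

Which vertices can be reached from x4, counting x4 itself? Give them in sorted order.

x1, x2, x3, x4, x5, x6, x7, x8

Start at x4.
Its neighbours: x7.
Then their neighbours: x8.
Then next layer: x3.
Then next layer: x1, x2.
Then next layer: x6.
Then next layer: x5.
Every vertex is now reached.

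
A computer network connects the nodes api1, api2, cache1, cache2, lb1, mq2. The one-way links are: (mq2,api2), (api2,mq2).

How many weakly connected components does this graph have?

5

From api1: component {api1}.
From api2: component {api2, mq2}.
From cache1: component {cache1}.
From cache2: component {cache2}.
From lb1: component {lb1}.
That's 5 components.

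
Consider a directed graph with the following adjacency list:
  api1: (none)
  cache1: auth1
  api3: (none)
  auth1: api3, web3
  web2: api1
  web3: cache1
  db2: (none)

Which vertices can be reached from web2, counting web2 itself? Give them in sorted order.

api1, web2

Start at web2.
Its neighbours: api1.
Nothing further is reachable.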